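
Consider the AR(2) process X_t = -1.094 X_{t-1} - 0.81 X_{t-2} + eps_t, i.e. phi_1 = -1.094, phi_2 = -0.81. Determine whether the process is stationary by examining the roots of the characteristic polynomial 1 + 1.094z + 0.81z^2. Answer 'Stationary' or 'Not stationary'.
\text{Stationary}

The AR(p) characteristic polynomial is P(z) = 1 + 1.094z + 0.81z^2.
Stationarity requires all roots to lie outside the unit circle, i.e. |z| > 1 for every root.
Set 1 + (1.094) z + (0.81) z^2 = 0, i.e. a z^2 + b z + c = 0 with a = 0.81, b = 1.094, c = 1.
Discriminant D = b^2 - 4ac = (1.094)^2 - 4*(0.81)*1 = 1.196836 - (3.24) = -2.043164.
D < 0, so the roots are the complex-conjugate pair z = (-b +/- i sqrt(-D)) / (2a) = -0.6753 +/- 0.8823i.
For a conjugate pair |z|^2 = z * conj(z) = (product of roots) = c/a = 1/(0.81) = 1.234568, so |z| = sqrt(1.234568) = 1.1111 for both roots.
Moduli of all roots: 1.1111, 1.1111.
All moduli strictly greater than 1? Yes.
Verdict: Stationary.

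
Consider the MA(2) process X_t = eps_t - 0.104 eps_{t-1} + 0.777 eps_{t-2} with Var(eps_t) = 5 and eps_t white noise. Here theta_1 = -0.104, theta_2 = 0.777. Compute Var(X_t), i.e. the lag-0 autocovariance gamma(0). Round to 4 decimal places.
\gamma(0) = 8.0727

For an MA(q) process X_t = eps_t + sum_i theta_i eps_{t-i} with
Var(eps_t) = sigma^2, the variance is
  gamma(0) = sigma^2 * (1 + sum_i theta_i^2).
  sum_i theta_i^2 = (-0.104)^2 + (0.777)^2 = 0.010816 + 0.603729 = 0.614545.
  gamma(0) = 5 * (1 + 0.614545) = 5 * 1.614545 = 8.072725, which rounds to 8.0727.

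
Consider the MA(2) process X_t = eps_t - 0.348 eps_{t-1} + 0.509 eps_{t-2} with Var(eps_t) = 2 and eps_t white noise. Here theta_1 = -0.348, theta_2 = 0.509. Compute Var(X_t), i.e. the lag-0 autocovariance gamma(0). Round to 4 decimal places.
\gamma(0) = 2.7604

For an MA(q) process X_t = eps_t + sum_i theta_i eps_{t-i} with
Var(eps_t) = sigma^2, the variance is
  gamma(0) = sigma^2 * (1 + sum_i theta_i^2).
  sum_i theta_i^2 = (-0.348)^2 + (0.509)^2 = 0.121104 + 0.259081 = 0.380185.
  gamma(0) = 2 * (1 + 0.380185) = 2 * 1.380185 = 2.76037, which rounds to 2.7604.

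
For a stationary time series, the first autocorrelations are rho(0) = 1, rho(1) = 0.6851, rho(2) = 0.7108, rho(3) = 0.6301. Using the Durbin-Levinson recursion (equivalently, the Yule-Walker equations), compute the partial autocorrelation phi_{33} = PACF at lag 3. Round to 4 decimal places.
\phi_{33} = 0.1259

The PACF at lag k is phi_{kk}, the last component of the solution
to the Yule-Walker system G_k phi = r_k where
  (G_k)_{ij} = rho(|i - j|), (r_k)_i = rho(i), i,j = 1..k.
Equivalently, Durbin-Levinson gives phi_{kk} iteratively:
  phi_{11} = rho(1)
  phi_{kk} = [rho(k) - sum_{j=1..k-1} phi_{k-1,j} rho(k-j)]
            / [1 - sum_{j=1..k-1} phi_{k-1,j} rho(j)],
  phi_{k,j} = phi_{k-1,j} - phi_{kk} phi_{k-1,k-j},  j = 1..k-1.
Step k = 1:
  phi_11 = rho(1) = 0.6851.
Step k = 2:
  phi_22 = [rho(2) - phi_11 rho(1)] / [1 - phi_11 rho(1)] = [0.7108 - (0.6851)(0.6851)] / [1 - (0.6851)(0.6851)]
         = 0.24143799 / 0.53063799 = 0.454996.
  Update: phi_21 = phi_11 - phi_22 phi_11 = 0.6851 - (0.454996)(0.6851) = 0.373382.
Step k = 3:
  phi_33 = [rho(3) - phi_21 rho(2) - phi_22 rho(1)] / [1 - phi_21 rho(1) - phi_22 rho(2)]
    numerator   = 0.6301 - (0.373382)(0.7108) - (0.454996)(0.6851) = 0.05298221
    denominator = 1 - (0.373382)(0.6851) - (0.454996)(0.7108) = 0.42078475
  phi_33 = 0.05298221 / 0.42078475 = 0.1259.
Therefore phi_{33} = 0.1259.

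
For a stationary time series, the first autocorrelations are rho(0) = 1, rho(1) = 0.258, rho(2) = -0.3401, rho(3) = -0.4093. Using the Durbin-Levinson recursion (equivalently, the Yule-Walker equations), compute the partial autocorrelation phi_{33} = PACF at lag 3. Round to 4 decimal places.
\phi_{33} = -0.2260

The PACF at lag k is phi_{kk}, the last component of the solution
to the Yule-Walker system G_k phi = r_k where
  (G_k)_{ij} = rho(|i - j|), (r_k)_i = rho(i), i,j = 1..k.
Equivalently, Durbin-Levinson gives phi_{kk} iteratively:
  phi_{11} = rho(1)
  phi_{kk} = [rho(k) - sum_{j=1..k-1} phi_{k-1,j} rho(k-j)]
            / [1 - sum_{j=1..k-1} phi_{k-1,j} rho(j)],
  phi_{k,j} = phi_{k-1,j} - phi_{kk} phi_{k-1,k-j},  j = 1..k-1.
Step k = 1:
  phi_11 = rho(1) = 0.258.
Step k = 2:
  phi_22 = [rho(2) - phi_11 rho(1)] / [1 - phi_11 rho(1)] = [-0.3401 - (0.258)(0.258)] / [1 - (0.258)(0.258)]
         = -0.406664 / 0.933436 = -0.435664.
  Update: phi_21 = phi_11 - phi_22 phi_11 = 0.258 - (-0.435664)(0.258) = 0.370401.
Step k = 3:
  phi_33 = [rho(3) - phi_21 rho(2) - phi_22 rho(1)] / [1 - phi_21 rho(1) - phi_22 rho(2)]
    numerator   = -0.4093 - (0.370401)(-0.3401) - (-0.435664)(0.258) = -0.17092537
    denominator = 1 - (0.370401)(0.258) - (-0.435664)(-0.3401) = 0.75626734
  phi_33 = -0.17092537 / 0.75626734 = -0.226.
Therefore phi_{33} = -0.2260.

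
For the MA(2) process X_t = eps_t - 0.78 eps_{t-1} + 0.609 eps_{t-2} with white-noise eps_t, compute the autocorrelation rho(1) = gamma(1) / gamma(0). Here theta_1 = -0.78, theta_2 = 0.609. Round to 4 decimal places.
\rho(1) = -0.6341

For an MA(q) process with theta_0 = 1, the autocovariance is
  gamma(k) = sigma^2 * sum_{i=0..q-k} theta_i * theta_{i+k},
and rho(k) = gamma(k) / gamma(0). Sigma^2 cancels.
  numerator   = (1)*(-0.78) + (-0.78)*(0.609) = -1.25502.
  denominator = (1)^2 + (-0.78)^2 + (0.609)^2 = 1.979281.
  rho(1) = -1.25502 / 1.979281 = -0.6341.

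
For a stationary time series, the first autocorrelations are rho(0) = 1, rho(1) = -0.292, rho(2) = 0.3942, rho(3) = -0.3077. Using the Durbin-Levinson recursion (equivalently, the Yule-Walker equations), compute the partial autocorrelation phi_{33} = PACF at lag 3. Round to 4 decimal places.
\phi_{33} = -0.1639

The PACF at lag k is phi_{kk}, the last component of the solution
to the Yule-Walker system G_k phi = r_k where
  (G_k)_{ij} = rho(|i - j|), (r_k)_i = rho(i), i,j = 1..k.
Equivalently, Durbin-Levinson gives phi_{kk} iteratively:
  phi_{11} = rho(1)
  phi_{kk} = [rho(k) - sum_{j=1..k-1} phi_{k-1,j} rho(k-j)]
            / [1 - sum_{j=1..k-1} phi_{k-1,j} rho(j)],
  phi_{k,j} = phi_{k-1,j} - phi_{kk} phi_{k-1,k-j},  j = 1..k-1.
Step k = 1:
  phi_11 = rho(1) = -0.292.
Step k = 2:
  phi_22 = [rho(2) - phi_11 rho(1)] / [1 - phi_11 rho(1)] = [0.3942 - (-0.292)(-0.292)] / [1 - (-0.292)(-0.292)]
         = 0.308936 / 0.914736 = 0.337732.
  Update: phi_21 = phi_11 - phi_22 phi_11 = -0.292 - (0.337732)(-0.292) = -0.193382.
Step k = 3:
  phi_33 = [rho(3) - phi_21 rho(2) - phi_22 rho(1)] / [1 - phi_21 rho(1) - phi_22 rho(2)]
    numerator   = -0.3077 - (-0.193382)(0.3942) - (0.337732)(-0.292) = -0.1328509
    denominator = 1 - (-0.193382)(-0.292) - (0.337732)(0.3942) = 0.8103983
  phi_33 = -0.1328509 / 0.8103983 = -0.1639.
Therefore phi_{33} = -0.1639.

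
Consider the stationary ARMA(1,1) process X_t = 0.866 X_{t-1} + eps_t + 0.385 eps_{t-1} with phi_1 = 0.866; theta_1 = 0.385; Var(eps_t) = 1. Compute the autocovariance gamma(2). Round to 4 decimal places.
\gamma(2) = 5.7773

Multiply the model equation by X_{t-k} and take expectations. With theta_0 = psi_0 = 1 and psi_j the MA(infinity) weights, this gives
  gamma(k) - sum_i phi_i gamma(k-i) = c_k,
  c_k = sigma^2 * sum_{j=k..q} theta_j psi_{j-k}   (c_k = 0 for k > q),
using gamma(-m) = gamma(m).
psi-weights needed (psi_j = theta_j + sum_i phi_i psi_{j-i}):
  psi_1 = theta_1 + phi_1 = 0.385 + (0.866) = 1.251
Right-hand sides:
  c_0 = sigma^2 (1 + theta_1 psi_1) = 1 * (1 + (0.385)(1.251)) = 1 * 1.481635 = 1.481635
  c_1 = sigma^2 theta_1 = 1 * (0.385) = 0.385
  c_2 = 0
Equations for k = 0 and k = 1 (AR order 1):
  gamma(0) = phi_1 gamma(1) + c_0
  gamma(1) = phi_1 gamma(0) + c_1
Substituting the second into the first: gamma(0) (1 - phi_1^2) = c_0 + phi_1 c_1, so
  gamma(0) = (c_0 + phi_1 c_1) / (1 - phi_1^2) = (1.481635 + (0.866)(0.385)) / (1 - (0.866)^2) = 1.815045 / 0.250044 = 7.258902.
  gamma(1) = phi_1 gamma(0) + c_1 = (0.866)(7.258902) + (0.385) = 6.67121.
For k = 2 (> q): gamma(2) = phi_1 gamma(1) = (0.866)(6.67121) = 5.777267.
Therefore gamma(2) = 5.7773 (to 4 decimal places).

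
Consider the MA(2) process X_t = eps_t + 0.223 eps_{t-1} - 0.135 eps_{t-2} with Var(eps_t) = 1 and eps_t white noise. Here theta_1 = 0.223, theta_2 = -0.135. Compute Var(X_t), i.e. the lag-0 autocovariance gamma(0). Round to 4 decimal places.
\gamma(0) = 1.0680

For an MA(q) process X_t = eps_t + sum_i theta_i eps_{t-i} with
Var(eps_t) = sigma^2, the variance is
  gamma(0) = sigma^2 * (1 + sum_i theta_i^2).
  sum_i theta_i^2 = (0.223)^2 + (-0.135)^2 = 0.049729 + 0.018225 = 0.067954.
  gamma(0) = 1 * (1 + 0.067954) = 1 * 1.067954 = 1.067954, which rounds to 1.0680.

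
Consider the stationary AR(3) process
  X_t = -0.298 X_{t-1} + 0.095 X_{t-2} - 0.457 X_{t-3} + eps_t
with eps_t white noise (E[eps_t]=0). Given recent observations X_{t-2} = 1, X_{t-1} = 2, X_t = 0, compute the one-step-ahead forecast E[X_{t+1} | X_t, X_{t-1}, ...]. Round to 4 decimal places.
E[X_{t+1} \mid \mathcal F_t] = -0.2670

For an AR(p) model X_t = c + sum_i phi_i X_{t-i} + eps_t, the
one-step-ahead conditional mean is
  E[X_{t+1} | X_t, ...] = c + sum_i phi_i X_{t+1-i}.
Substitute known values:
  E[X_{t+1} | ...] = (-0.298) * (0) + (0.095) * (2) + (-0.457) * (1)
                   = -0.2670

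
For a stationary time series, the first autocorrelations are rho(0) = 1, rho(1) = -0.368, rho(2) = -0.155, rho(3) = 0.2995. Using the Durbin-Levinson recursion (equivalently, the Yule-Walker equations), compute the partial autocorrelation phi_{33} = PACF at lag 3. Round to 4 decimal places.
\phi_{33} = 0.1300

The PACF at lag k is phi_{kk}, the last component of the solution
to the Yule-Walker system G_k phi = r_k where
  (G_k)_{ij} = rho(|i - j|), (r_k)_i = rho(i), i,j = 1..k.
Equivalently, Durbin-Levinson gives phi_{kk} iteratively:
  phi_{11} = rho(1)
  phi_{kk} = [rho(k) - sum_{j=1..k-1} phi_{k-1,j} rho(k-j)]
            / [1 - sum_{j=1..k-1} phi_{k-1,j} rho(j)],
  phi_{k,j} = phi_{k-1,j} - phi_{kk} phi_{k-1,k-j},  j = 1..k-1.
Step k = 1:
  phi_11 = rho(1) = -0.368.
Step k = 2:
  phi_22 = [rho(2) - phi_11 rho(1)] / [1 - phi_11 rho(1)] = [-0.155 - (-0.368)(-0.368)] / [1 - (-0.368)(-0.368)]
         = -0.290424 / 0.864576 = -0.335915.
  Update: phi_21 = phi_11 - phi_22 phi_11 = -0.368 - (-0.335915)(-0.368) = -0.491617.
Step k = 3:
  phi_33 = [rho(3) - phi_21 rho(2) - phi_22 rho(1)] / [1 - phi_21 rho(1) - phi_22 rho(2)]
    numerator   = 0.2995 - (-0.491617)(-0.155) - (-0.335915)(-0.368) = 0.09968271
    denominator = 1 - (-0.491617)(-0.368) - (-0.335915)(-0.155) = 0.76701824
  phi_33 = 0.09968271 / 0.76701824 = 0.13.
Therefore phi_{33} = 0.1300.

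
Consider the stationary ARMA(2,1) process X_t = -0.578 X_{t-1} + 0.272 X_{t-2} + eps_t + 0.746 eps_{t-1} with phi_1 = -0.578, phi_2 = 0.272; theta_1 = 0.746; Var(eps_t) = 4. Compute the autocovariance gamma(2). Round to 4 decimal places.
\gamma(2) = 0.8077

Multiply the model equation by X_{t-k} and take expectations. With theta_0 = psi_0 = 1 and psi_j the MA(infinity) weights, this gives
  gamma(k) - sum_i phi_i gamma(k-i) = c_k,
  c_k = sigma^2 * sum_{j=k..q} theta_j psi_{j-k}   (c_k = 0 for k > q),
using gamma(-m) = gamma(m).
psi-weights needed (psi_j = theta_j + sum_i phi_i psi_{j-i}):
  psi_1 = theta_1 + phi_1 = 0.746 + (-0.578) = 0.168
Right-hand sides:
  c_0 = sigma^2 (1 + theta_1 psi_1) = 4 * (1 + (0.746)(0.168)) = 4 * 1.125328 = 4.501312
  c_1 = sigma^2 theta_1 = 4 * (0.746) = 2.984
  c_2 = 0
Equations for k = 0, 1, 2 (AR order 2, c_2 = 0):
  (E0) gamma(0) = phi_1 gamma(1) + phi_2 gamma(2) + c_0
  (E1) gamma(1) = phi_1 gamma(0) + phi_2 gamma(1) + c_1
  (E2) gamma(2) = phi_1 gamma(1) + phi_2 gamma(0)
From (E1): gamma(1) = A gamma(0) + B with
  A = phi_1 / (1 - phi_2) = -0.578 / 0.728 = -0.793956,   B = c_1 / (1 - phi_2) = 2.984 / 0.728 = 4.098901.
Insert (E2) into (E0): gamma(0) (1 - phi_2^2) = phi_1 (1 + phi_2) gamma(1) + c_0.
  phi_1 (1 + phi_2) = (-0.578)(1.272) = -0.735216,   1 - phi_2^2 = 0.926016.
Replace gamma(1) by A gamma(0) + B and collect gamma(0):
  gamma(0) [0.926016 - (-0.735216)(-0.793956)] = (-0.735216)(4.098901) + 4.501312
  gamma(0) * 0.342287 = 1.487734
  gamma(0) = 1.487734 / 0.342287 = 4.346455.
  gamma(1) = A gamma(0) + B = (-0.793956)(4.346455) + (4.098901) = 0.648007.
  gamma(2) = phi_1 gamma(1) + phi_2 gamma(0) = (-0.578)(0.648007) + (0.272)(4.346455) = 0.807688.
Therefore gamma(2) = 0.8077 (to 4 decimal places).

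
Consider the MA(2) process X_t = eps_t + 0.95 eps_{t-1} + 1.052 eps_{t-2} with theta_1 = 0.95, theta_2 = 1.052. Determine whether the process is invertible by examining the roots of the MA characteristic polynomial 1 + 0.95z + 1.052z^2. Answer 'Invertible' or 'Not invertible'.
\text{Not invertible}

The MA(q) characteristic polynomial is P(z) = 1 + 0.95z + 1.052z^2.
Invertibility requires all roots to lie outside the unit circle, i.e. |z| > 1 for every root.
Set 1 + (0.95) z + (1.052) z^2 = 0, i.e. a z^2 + b z + c = 0 with a = 1.052, b = 0.95, c = 1.
Discriminant D = b^2 - 4ac = (0.95)^2 - 4*(1.052)*1 = 0.9025 - (4.208) = -3.3055.
D < 0, so the roots are the complex-conjugate pair z = (-b +/- i sqrt(-D)) / (2a) = -0.4515 +/- 0.8641i.
For a conjugate pair |z|^2 = z * conj(z) = (product of roots) = c/a = 1/(1.052) = 0.95057, so |z| = sqrt(0.95057) = 0.975 for both roots.
Moduli of all roots: 0.9750, 0.9750.
All moduli strictly greater than 1? No.
Verdict: Not invertible.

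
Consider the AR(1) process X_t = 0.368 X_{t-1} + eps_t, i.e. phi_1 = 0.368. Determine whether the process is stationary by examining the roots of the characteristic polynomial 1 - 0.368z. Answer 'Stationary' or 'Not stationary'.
\text{Stationary}

The AR(p) characteristic polynomial is P(z) = 1 - 0.368z.
Stationarity requires all roots to lie outside the unit circle, i.e. |z| > 1 for every root.
This is linear in z: 1 + (-0.368) z = 0  =>  z = -1/(-0.368) = 2.717391,  |z| = 2.717391.
Moduli of all roots: 2.7174.
All moduli strictly greater than 1? Yes.
Verdict: Stationary.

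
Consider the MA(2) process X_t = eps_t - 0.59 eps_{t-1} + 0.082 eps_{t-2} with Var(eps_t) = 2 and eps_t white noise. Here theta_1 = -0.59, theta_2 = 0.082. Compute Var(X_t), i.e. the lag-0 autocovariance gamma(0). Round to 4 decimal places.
\gamma(0) = 2.7096

For an MA(q) process X_t = eps_t + sum_i theta_i eps_{t-i} with
Var(eps_t) = sigma^2, the variance is
  gamma(0) = sigma^2 * (1 + sum_i theta_i^2).
  sum_i theta_i^2 = (-0.59)^2 + (0.082)^2 = 0.3481 + 0.006724 = 0.354824.
  gamma(0) = 2 * (1 + 0.354824) = 2 * 1.354824 = 2.709648, which rounds to 2.7096.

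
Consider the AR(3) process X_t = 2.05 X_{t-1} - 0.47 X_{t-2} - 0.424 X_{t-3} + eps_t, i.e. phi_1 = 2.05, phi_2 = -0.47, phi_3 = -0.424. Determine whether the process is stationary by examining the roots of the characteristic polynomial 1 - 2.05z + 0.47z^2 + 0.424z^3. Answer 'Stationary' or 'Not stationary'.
\text{Not stationary}

The AR(p) characteristic polynomial is P(z) = 1 - 2.05z + 0.47z^2 + 0.424z^3.
Stationarity requires all roots to lie outside the unit circle, i.e. |z| > 1 for every root.
Degree 3: look for a simple real root z0 first, then factor out (1 - z/z0) and solve the remaining quadratic.
Testing z0 = 1.25: P(1.25) = 1 + (-2.05)(1.25) + (0.47)(1.25)^2 + (0.424)(1.25)^3
  = 1 + (-2.5625) + (0.734375) + (0.828125) = 0.  So z_0 = 1.25 is a root, |z_0| = 1.25.
Divide out the factor (1 - 0.8 z) = (1 - z/z0) (since 1/z0 = 0.8):
  P(z) = (1 - 0.8 z)(1 + (-1.25) z + (-0.53) z^2)
  [check: z-coef -1.25 - (0.8) = -2.05; z^2-coef -0.53 - (0.8)(-1.25) = 0.47; z^3-coef -(0.8)(-0.53) = 0.424.]
Remaining roots from the quadratic factor 1 + (-1.25) z + (-0.53) z^2:
  Set 1 + (-1.25) z + (-0.53) z^2 = 0, i.e. a z^2 + b z + c = 0 with a = -0.53, b = -1.25, c = 1.
  Discriminant D = b^2 - 4ac = (-1.25)^2 - 4*(-0.53)*1 = 1.5625 - (-2.12) = 3.6825.
  D >= 0, so the roots are real: z = (-b +/- sqrt(D)) / (2a) = (1.25 +/- 1.918984) / (-1.06).
    z_1 = (1.25 + 1.918984) / (-1.06) = -2.9896,   |z_1| = 2.9896.
    z_2 = (1.25 - 1.918984) / (-1.06) = 0.6311,   |z_2| = 0.6311.
Moduli of all roots: 1.2500, 2.9896, 0.6311.
All moduli strictly greater than 1? No.
Verdict: Not stationary.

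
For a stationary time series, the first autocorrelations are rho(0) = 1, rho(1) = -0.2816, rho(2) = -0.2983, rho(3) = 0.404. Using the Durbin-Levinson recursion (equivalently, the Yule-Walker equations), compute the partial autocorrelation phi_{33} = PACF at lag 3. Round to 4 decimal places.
\phi_{33} = 0.2221

The PACF at lag k is phi_{kk}, the last component of the solution
to the Yule-Walker system G_k phi = r_k where
  (G_k)_{ij} = rho(|i - j|), (r_k)_i = rho(i), i,j = 1..k.
Equivalently, Durbin-Levinson gives phi_{kk} iteratively:
  phi_{11} = rho(1)
  phi_{kk} = [rho(k) - sum_{j=1..k-1} phi_{k-1,j} rho(k-j)]
            / [1 - sum_{j=1..k-1} phi_{k-1,j} rho(j)],
  phi_{k,j} = phi_{k-1,j} - phi_{kk} phi_{k-1,k-j},  j = 1..k-1.
Step k = 1:
  phi_11 = rho(1) = -0.2816.
Step k = 2:
  phi_22 = [rho(2) - phi_11 rho(1)] / [1 - phi_11 rho(1)] = [-0.2983 - (-0.2816)(-0.2816)] / [1 - (-0.2816)(-0.2816)]
         = -0.37759856 / 0.92070144 = -0.410121.
  Update: phi_21 = phi_11 - phi_22 phi_11 = -0.2816 - (-0.410121)(-0.2816) = -0.39709.
Step k = 3:
  phi_33 = [rho(3) - phi_21 rho(2) - phi_22 rho(1)] / [1 - phi_21 rho(1) - phi_22 rho(2)]
    numerator   = 0.404 - (-0.39709)(-0.2983) - (-0.410121)(-0.2816) = 0.17005813
    denominator = 1 - (-0.39709)(-0.2816) - (-0.410121)(-0.2983) = 0.76584052
  phi_33 = 0.17005813 / 0.76584052 = 0.2221.
Therefore phi_{33} = 0.2221.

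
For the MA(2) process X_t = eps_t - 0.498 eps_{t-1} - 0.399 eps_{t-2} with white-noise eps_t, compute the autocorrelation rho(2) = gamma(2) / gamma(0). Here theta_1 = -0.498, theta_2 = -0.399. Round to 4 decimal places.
\rho(2) = -0.2835

For an MA(q) process with theta_0 = 1, the autocovariance is
  gamma(k) = sigma^2 * sum_{i=0..q-k} theta_i * theta_{i+k},
and rho(k) = gamma(k) / gamma(0). Sigma^2 cancels.
  numerator   = (1)*(-0.399) = -0.399.
  denominator = (1)^2 + (-0.498)^2 + (-0.399)^2 = 1.407205.
  rho(2) = -0.399 / 1.407205 = -0.2835.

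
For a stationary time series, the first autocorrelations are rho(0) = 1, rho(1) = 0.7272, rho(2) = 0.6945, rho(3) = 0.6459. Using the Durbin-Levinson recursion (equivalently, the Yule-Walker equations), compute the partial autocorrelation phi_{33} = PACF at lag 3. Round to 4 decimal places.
\phi_{33} = 0.1519

The PACF at lag k is phi_{kk}, the last component of the solution
to the Yule-Walker system G_k phi = r_k where
  (G_k)_{ij} = rho(|i - j|), (r_k)_i = rho(i), i,j = 1..k.
Equivalently, Durbin-Levinson gives phi_{kk} iteratively:
  phi_{11} = rho(1)
  phi_{kk} = [rho(k) - sum_{j=1..k-1} phi_{k-1,j} rho(k-j)]
            / [1 - sum_{j=1..k-1} phi_{k-1,j} rho(j)],
  phi_{k,j} = phi_{k-1,j} - phi_{kk} phi_{k-1,k-j},  j = 1..k-1.
Step k = 1:
  phi_11 = rho(1) = 0.7272.
Step k = 2:
  phi_22 = [rho(2) - phi_11 rho(1)] / [1 - phi_11 rho(1)] = [0.6945 - (0.7272)(0.7272)] / [1 - (0.7272)(0.7272)]
         = 0.16568016 / 0.47118016 = 0.351628.
  Update: phi_21 = phi_11 - phi_22 phi_11 = 0.7272 - (0.351628)(0.7272) = 0.471496.
Step k = 3:
  phi_33 = [rho(3) - phi_21 rho(2) - phi_22 rho(1)] / [1 - phi_21 rho(1) - phi_22 rho(2)]
    numerator   = 0.6459 - (0.471496)(0.6945) - (0.351628)(0.7272) = 0.06274205
    denominator = 1 - (0.471496)(0.7272) - (0.351628)(0.6945) = 0.41292237
  phi_33 = 0.06274205 / 0.41292237 = 0.1519.
Therefore phi_{33} = 0.1519.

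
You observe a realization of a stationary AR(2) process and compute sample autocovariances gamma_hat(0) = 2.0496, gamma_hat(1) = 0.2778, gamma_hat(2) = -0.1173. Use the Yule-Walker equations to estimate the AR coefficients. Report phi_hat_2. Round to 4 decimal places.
\hat\phi_{2} = -0.0770

The Yule-Walker equations for an AR(p) process read, in matrix form,
  Gamma_p phi = r_p,   with   (Gamma_p)_{ij} = gamma(|i - j|),
                       (r_p)_i = gamma(i),   i,j = 1..p.
Substitute the sample gammas (Toeplitz matrix and right-hand side of size 2):
  Gamma_p = [[2.0496, 0.2778], [0.2778, 2.0496]]
  r_p     = [0.2778, -0.1173]
Written out:
  2.0496 phi_1 + 0.2778 phi_2 = 0.2778
  0.2778 phi_1 + 2.0496 phi_2 = -0.1173
Solve by Cramer's rule:
  det = gamma(0)^2 - gamma(1)^2 = (2.0496)^2 - (0.2778)^2 = 4.20086016 - 0.07717284 = 4.12368732
  phi_hat_1 = [gamma(1) gamma(0) - gamma(1) gamma(2)] / det = [(0.2778)(2.0496) - (0.2778)(-0.1173)] / 4.12368732 = 0.60196482 / 4.12368732 = 0.146
  phi_hat_2 = [gamma(0) gamma(2) - gamma(1)^2] / det = [(2.0496)(-0.1173) - (0.2778)^2] / 4.12368732 = -0.31759092 / 4.12368732 = -0.077
So phi_hat = [0.1460, -0.0770].
Therefore phi_hat_2 = -0.0770.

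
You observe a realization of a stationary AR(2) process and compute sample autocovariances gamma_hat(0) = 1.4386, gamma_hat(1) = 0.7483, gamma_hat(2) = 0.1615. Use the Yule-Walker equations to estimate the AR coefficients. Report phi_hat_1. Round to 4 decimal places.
\hat\phi_{1} = 0.6330

The Yule-Walker equations for an AR(p) process read, in matrix form,
  Gamma_p phi = r_p,   with   (Gamma_p)_{ij} = gamma(|i - j|),
                       (r_p)_i = gamma(i),   i,j = 1..p.
Substitute the sample gammas (Toeplitz matrix and right-hand side of size 2):
  Gamma_p = [[1.4386, 0.7483], [0.7483, 1.4386]]
  r_p     = [0.7483, 0.1615]
Written out:
  1.4386 phi_1 + 0.7483 phi_2 = 0.7483
  0.7483 phi_1 + 1.4386 phi_2 = 0.1615
Solve by Cramer's rule:
  det = gamma(0)^2 - gamma(1)^2 = (1.4386)^2 - (0.7483)^2 = 2.06956996 - 0.55995289 = 1.50961707
  phi_hat_1 = [gamma(1) gamma(0) - gamma(1) gamma(2)] / det = [(0.7483)(1.4386) - (0.7483)(0.1615)] / 1.50961707 = 0.95565393 / 1.50961707 = 0.633
  phi_hat_2 = [gamma(0) gamma(2) - gamma(1)^2] / det = [(1.4386)(0.1615) - (0.7483)^2] / 1.50961707 = -0.32761899 / 1.50961707 = -0.217
So phi_hat = [0.6330, -0.2170].
Therefore phi_hat_1 = 0.6330.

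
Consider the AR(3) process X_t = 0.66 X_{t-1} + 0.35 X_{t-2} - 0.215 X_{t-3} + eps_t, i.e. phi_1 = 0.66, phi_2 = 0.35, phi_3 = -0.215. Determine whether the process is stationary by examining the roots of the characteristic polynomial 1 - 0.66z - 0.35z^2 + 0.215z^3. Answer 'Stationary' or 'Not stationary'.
\text{Stationary}

The AR(p) characteristic polynomial is P(z) = 1 - 0.66z - 0.35z^2 + 0.215z^3.
Stationarity requires all roots to lie outside the unit circle, i.e. |z| > 1 for every root.
Degree 3: look for a simple real root z0 first, then factor out (1 - z/z0) and solve the remaining quadratic.
Testing z0 = 2: P(2) = 1 + (-0.66)(2) + (-0.35)(2)^2 + (0.215)(2)^3
  = 1 + (-1.32) + (-1.4) + (1.72) = 0.  So z_0 = 2 is a root, |z_0| = 2.
Divide out the factor (1 - 0.5 z) = (1 - z/z0) (since 1/z0 = 0.5):
  P(z) = (1 - 0.5 z)(1 + (-0.16) z + (-0.43) z^2)
  [check: z-coef -0.16 - (0.5) = -0.66; z^2-coef -0.43 - (0.5)(-0.16) = -0.35; z^3-coef -(0.5)(-0.43) = 0.215.]
Remaining roots from the quadratic factor 1 + (-0.16) z + (-0.43) z^2:
  Set 1 + (-0.16) z + (-0.43) z^2 = 0, i.e. a z^2 + b z + c = 0 with a = -0.43, b = -0.16, c = 1.
  Discriminant D = b^2 - 4ac = (-0.16)^2 - 4*(-0.43)*1 = 0.0256 - (-1.72) = 1.7456.
  D >= 0, so the roots are real: z = (-b +/- sqrt(D)) / (2a) = (0.16 +/- 1.321212) / (-0.86).
    z_1 = (0.16 + 1.321212) / (-0.86) = -1.7223,   |z_1| = 1.7223.
    z_2 = (0.16 - 1.321212) / (-0.86) = 1.3502,   |z_2| = 1.3502.
Moduli of all roots: 2.0000, 1.7223, 1.3502.
All moduli strictly greater than 1? Yes.
Verdict: Stationary.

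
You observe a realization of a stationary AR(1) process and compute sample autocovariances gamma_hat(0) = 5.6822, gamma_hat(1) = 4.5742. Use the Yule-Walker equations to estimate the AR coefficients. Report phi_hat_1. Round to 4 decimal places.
\hat\phi_{1} = 0.8050

The Yule-Walker equations for an AR(p) process read, in matrix form,
  Gamma_p phi = r_p,   with   (Gamma_p)_{ij} = gamma(|i - j|),
                       (r_p)_i = gamma(i),   i,j = 1..p.
Substitute the sample gammas (Toeplitz matrix and right-hand side of size 1):
  Gamma_p = [[5.6822]]
  r_p     = [4.5742]
With p = 1 this is the single equation gamma(0) phi_1 = gamma(1):
  phi_hat_1 = gamma(1) / gamma(0) = 4.5742 / 5.6822 = 0.8050.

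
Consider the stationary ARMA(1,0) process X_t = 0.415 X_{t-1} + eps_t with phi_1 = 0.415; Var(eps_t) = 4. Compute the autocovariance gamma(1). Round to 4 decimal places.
\gamma(1) = 2.0054

Multiply the model equation by X_{t-k} and take expectations. With theta_0 = psi_0 = 1 and psi_j the MA(infinity) weights, this gives
  gamma(k) - sum_i phi_i gamma(k-i) = c_k,
  c_k = sigma^2 * sum_{j=k..q} theta_j psi_{j-k}   (c_k = 0 for k > q),
using gamma(-m) = gamma(m).
Pure AR (q = 0): c_0 = sigma^2 = 4, c_k = 0 for k >= 1.
Equations for k = 0 and k = 1 (AR order 1):
  gamma(0) = phi_1 gamma(1) + c_0
  gamma(1) = phi_1 gamma(0) + c_1
Substituting the second into the first: gamma(0) (1 - phi_1^2) = c_0 + phi_1 c_1, so
  gamma(0) = c_0 / (1 - phi_1^2) = 4 / (1 - (0.415)^2) = 4 / 0.827775 = 4.832231.
  gamma(1) = phi_1 gamma(0) = (0.415)(4.832231) = 2.005376.
Therefore gamma(1) = 2.0054 (to 4 decimal places).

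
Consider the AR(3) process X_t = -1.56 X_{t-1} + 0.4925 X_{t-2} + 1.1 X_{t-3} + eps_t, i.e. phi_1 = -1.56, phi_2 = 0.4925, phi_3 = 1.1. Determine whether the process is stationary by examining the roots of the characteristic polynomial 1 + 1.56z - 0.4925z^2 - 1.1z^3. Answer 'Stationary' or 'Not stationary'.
\text{Not stationary}

The AR(p) characteristic polynomial is P(z) = 1 + 1.56z - 0.4925z^2 - 1.1z^3.
Stationarity requires all roots to lie outside the unit circle, i.e. |z| > 1 for every root.
Degree 3: look for a simple real root z0 first, then factor out (1 - z/z0) and solve the remaining quadratic.
Testing z0 = -0.8: P(-0.8) = 1 + (1.56)(-0.8) + (-0.4925)(-0.8)^2 + (-1.1)(-0.8)^3
  = 1 + (-1.248) + (-0.3152) + (0.5632) = 0.  So z_0 = -0.8 is a root, |z_0| = 0.8.
Divide out the factor (1 + 1.25 z) = (1 - z/z0) (since 1/z0 = -1.25):
  P(z) = (1 + 1.25 z)(1 + (0.31) z + (-0.88) z^2)
  [check: z-coef 0.31 - (-1.25) = 1.56; z^2-coef -0.88 - (-1.25)(0.31) = -0.4925; z^3-coef -(-1.25)(-0.88) = -1.1.]
Remaining roots from the quadratic factor 1 + (0.31) z + (-0.88) z^2:
  Set 1 + (0.31) z + (-0.88) z^2 = 0, i.e. a z^2 + b z + c = 0 with a = -0.88, b = 0.31, c = 1.
  Discriminant D = b^2 - 4ac = (0.31)^2 - 4*(-0.88)*1 = 0.0961 - (-3.52) = 3.6161.
  D >= 0, so the roots are real: z = (-b +/- sqrt(D)) / (2a) = (-0.31 +/- 1.901605) / (-1.76).
    z_1 = (-0.31 + 1.901605) / (-1.76) = -0.9043,   |z_1| = 0.9043.
    z_2 = (-0.31 - 1.901605) / (-1.76) = 1.2566,   |z_2| = 1.2566.
Moduli of all roots: 0.8000, 0.9043, 1.2566.
All moduli strictly greater than 1? No.
Verdict: Not stationary.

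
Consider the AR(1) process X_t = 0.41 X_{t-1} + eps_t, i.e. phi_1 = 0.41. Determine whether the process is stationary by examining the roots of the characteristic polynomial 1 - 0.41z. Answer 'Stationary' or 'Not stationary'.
\text{Stationary}

The AR(p) characteristic polynomial is P(z) = 1 - 0.41z.
Stationarity requires all roots to lie outside the unit circle, i.e. |z| > 1 for every root.
This is linear in z: 1 + (-0.41) z = 0  =>  z = -1/(-0.41) = 2.439024,  |z| = 2.439024.
Moduli of all roots: 2.4390.
All moduli strictly greater than 1? Yes.
Verdict: Stationary.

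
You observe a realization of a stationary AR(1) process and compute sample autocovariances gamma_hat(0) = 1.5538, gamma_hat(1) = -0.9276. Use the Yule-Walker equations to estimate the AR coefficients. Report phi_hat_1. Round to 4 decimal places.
\hat\phi_{1} = -0.5970

The Yule-Walker equations for an AR(p) process read, in matrix form,
  Gamma_p phi = r_p,   with   (Gamma_p)_{ij} = gamma(|i - j|),
                       (r_p)_i = gamma(i),   i,j = 1..p.
Substitute the sample gammas (Toeplitz matrix and right-hand side of size 1):
  Gamma_p = [[1.5538]]
  r_p     = [-0.9276]
With p = 1 this is the single equation gamma(0) phi_1 = gamma(1):
  phi_hat_1 = gamma(1) / gamma(0) = -0.9276 / 1.5538 = -0.5970.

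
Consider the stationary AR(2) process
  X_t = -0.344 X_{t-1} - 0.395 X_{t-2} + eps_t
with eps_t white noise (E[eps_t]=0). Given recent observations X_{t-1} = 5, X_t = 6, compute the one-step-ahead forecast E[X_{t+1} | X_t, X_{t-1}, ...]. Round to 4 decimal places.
E[X_{t+1} \mid \mathcal F_t] = -4.0390

For an AR(p) model X_t = c + sum_i phi_i X_{t-i} + eps_t, the
one-step-ahead conditional mean is
  E[X_{t+1} | X_t, ...] = c + sum_i phi_i X_{t+1-i}.
Substitute known values:
  E[X_{t+1} | ...] = (-0.344) * (6) + (-0.395) * (5)
                   = -4.0390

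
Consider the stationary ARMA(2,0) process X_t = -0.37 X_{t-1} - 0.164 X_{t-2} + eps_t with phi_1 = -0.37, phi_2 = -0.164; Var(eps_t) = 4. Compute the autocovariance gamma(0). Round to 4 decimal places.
\gamma(0) = 4.5726

Multiply the model equation by X_{t-k} and take expectations. With theta_0 = psi_0 = 1 and psi_j the MA(infinity) weights, this gives
  gamma(k) - sum_i phi_i gamma(k-i) = c_k,
  c_k = sigma^2 * sum_{j=k..q} theta_j psi_{j-k}   (c_k = 0 for k > q),
using gamma(-m) = gamma(m).
Pure AR (q = 0): c_0 = sigma^2 = 4, c_k = 0 for k >= 1.
Equations for k = 0, 1, 2 (AR order 2, c_2 = 0):
  (E0) gamma(0) = phi_1 gamma(1) + phi_2 gamma(2) + c_0
  (E1) gamma(1) = phi_1 gamma(0) + phi_2 gamma(1) + c_1
  (E2) gamma(2) = phi_1 gamma(1) + phi_2 gamma(0)
From (E1): gamma(1) = A gamma(0) + B with
  A = phi_1 / (1 - phi_2) = -0.37 / 1.164 = -0.317869,   B = c_1 / (1 - phi_2) = 0 / 1.164 = 0.
Insert (E2) into (E0): gamma(0) (1 - phi_2^2) = phi_1 (1 + phi_2) gamma(1) + c_0.
  phi_1 (1 + phi_2) = (-0.37)(0.836) = -0.30932,   1 - phi_2^2 = 0.973104.
Replace gamma(1) by A gamma(0) + B and collect gamma(0):
  gamma(0) [0.973104 - (-0.30932)(-0.317869)] = c_0 = 4
  gamma(0) * 0.874781 = 4
  gamma(0) = 4 / 0.874781 = 4.572575.
Therefore gamma(0) = 4.5726 (to 4 decimal places).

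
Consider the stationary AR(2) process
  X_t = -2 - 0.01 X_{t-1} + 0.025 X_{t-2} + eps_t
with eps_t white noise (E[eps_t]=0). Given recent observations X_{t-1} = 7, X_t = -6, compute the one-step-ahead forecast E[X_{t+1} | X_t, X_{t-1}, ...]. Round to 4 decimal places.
E[X_{t+1} \mid \mathcal F_t] = -1.7650

For an AR(p) model X_t = c + sum_i phi_i X_{t-i} + eps_t, the
one-step-ahead conditional mean is
  E[X_{t+1} | X_t, ...] = c + sum_i phi_i X_{t+1-i}.
Substitute known values:
  E[X_{t+1} | ...] = -2 + (-0.01) * (-6) + (0.025) * (7)
                   = -1.7650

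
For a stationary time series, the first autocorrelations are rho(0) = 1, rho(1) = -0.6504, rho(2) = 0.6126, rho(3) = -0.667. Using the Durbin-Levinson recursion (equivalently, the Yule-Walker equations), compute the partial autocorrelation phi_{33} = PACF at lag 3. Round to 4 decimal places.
\phi_{33} = -0.3609

The PACF at lag k is phi_{kk}, the last component of the solution
to the Yule-Walker system G_k phi = r_k where
  (G_k)_{ij} = rho(|i - j|), (r_k)_i = rho(i), i,j = 1..k.
Equivalently, Durbin-Levinson gives phi_{kk} iteratively:
  phi_{11} = rho(1)
  phi_{kk} = [rho(k) - sum_{j=1..k-1} phi_{k-1,j} rho(k-j)]
            / [1 - sum_{j=1..k-1} phi_{k-1,j} rho(j)],
  phi_{k,j} = phi_{k-1,j} - phi_{kk} phi_{k-1,k-j},  j = 1..k-1.
Step k = 1:
  phi_11 = rho(1) = -0.6504.
Step k = 2:
  phi_22 = [rho(2) - phi_11 rho(1)] / [1 - phi_11 rho(1)] = [0.6126 - (-0.6504)(-0.6504)] / [1 - (-0.6504)(-0.6504)]
         = 0.18957984 / 0.57697984 = 0.328573.
  Update: phi_21 = phi_11 - phi_22 phi_11 = -0.6504 - (0.328573)(-0.6504) = -0.436696.
Step k = 3:
  phi_33 = [rho(3) - phi_21 rho(2) - phi_22 rho(1)] / [1 - phi_21 rho(1) - phi_22 rho(2)]
    numerator   = -0.667 - (-0.436696)(0.6126) - (0.328573)(-0.6504) = -0.18577615
    denominator = 1 - (-0.436696)(-0.6504) - (0.328573)(0.6126) = 0.51468907
  phi_33 = -0.18577615 / 0.51468907 = -0.3609.
Therefore phi_{33} = -0.3609.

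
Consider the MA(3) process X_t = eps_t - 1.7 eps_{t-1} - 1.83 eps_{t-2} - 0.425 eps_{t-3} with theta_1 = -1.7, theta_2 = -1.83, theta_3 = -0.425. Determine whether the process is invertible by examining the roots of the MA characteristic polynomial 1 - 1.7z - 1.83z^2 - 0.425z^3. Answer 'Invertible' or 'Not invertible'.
\text{Not invertible}

The MA(q) characteristic polynomial is P(z) = 1 - 1.7z - 1.83z^2 - 0.425z^3.
Invertibility requires all roots to lie outside the unit circle, i.e. |z| > 1 for every root.
Degree 3: look for a simple real root z0 first, then factor out (1 - z/z0) and solve the remaining quadratic.
Testing z0 = 0.4: P(0.4) = 1 + (-1.7)(0.4) + (-1.83)(0.4)^2 + (-0.425)(0.4)^3
  = 1 + (-0.68) + (-0.2928) + (-0.0272) = 0.  So z_0 = 0.4 is a root, |z_0| = 0.4.
Divide out the factor (1 - 2.5 z) = (1 - z/z0) (since 1/z0 = 2.5):
  P(z) = (1 - 2.5 z)(1 + (0.8) z + (0.17) z^2)
  [check: z-coef 0.8 - (2.5) = -1.7; z^2-coef 0.17 - (2.5)(0.8) = -1.83; z^3-coef -(2.5)(0.17) = -0.425.]
Remaining roots from the quadratic factor 1 + (0.8) z + (0.17) z^2:
  Set 1 + (0.8) z + (0.17) z^2 = 0, i.e. a z^2 + b z + c = 0 with a = 0.17, b = 0.8, c = 1.
  Discriminant D = b^2 - 4ac = (0.8)^2 - 4*(0.17)*1 = 0.64 - (0.68) = -0.04.
  D < 0, so the roots are the complex-conjugate pair z = (-b +/- i sqrt(-D)) / (2a) = -2.3529 +/- 0.5882i.
  For a conjugate pair |z|^2 = z * conj(z) = (product of roots) = c/a = 1/(0.17) = 5.882353, so |z| = sqrt(5.882353) = 2.4254 for both roots.
Moduli of all roots: 0.4000, 2.4254, 2.4254.
All moduli strictly greater than 1? No.
Verdict: Not invertible.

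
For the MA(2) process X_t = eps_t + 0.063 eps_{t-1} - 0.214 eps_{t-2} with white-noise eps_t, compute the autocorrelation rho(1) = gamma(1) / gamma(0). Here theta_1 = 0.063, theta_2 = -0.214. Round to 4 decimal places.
\rho(1) = 0.0472

For an MA(q) process with theta_0 = 1, the autocovariance is
  gamma(k) = sigma^2 * sum_{i=0..q-k} theta_i * theta_{i+k},
and rho(k) = gamma(k) / gamma(0). Sigma^2 cancels.
  numerator   = (1)*(0.063) + (0.063)*(-0.214) = 0.049518.
  denominator = (1)^2 + (0.063)^2 + (-0.214)^2 = 1.049765.
  rho(1) = 0.049518 / 1.049765 = 0.0472.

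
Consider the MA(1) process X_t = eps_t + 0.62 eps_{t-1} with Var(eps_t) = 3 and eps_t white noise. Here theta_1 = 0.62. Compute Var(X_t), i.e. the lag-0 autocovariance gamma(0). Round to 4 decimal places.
\gamma(0) = 4.1532

For an MA(q) process X_t = eps_t + sum_i theta_i eps_{t-i} with
Var(eps_t) = sigma^2, the variance is
  gamma(0) = sigma^2 * (1 + sum_i theta_i^2).
  sum_i theta_i^2 = (0.62)^2 = 0.3844.
  gamma(0) = 3 * (1 + 0.3844) = 3 * 1.3844 = 4.1532.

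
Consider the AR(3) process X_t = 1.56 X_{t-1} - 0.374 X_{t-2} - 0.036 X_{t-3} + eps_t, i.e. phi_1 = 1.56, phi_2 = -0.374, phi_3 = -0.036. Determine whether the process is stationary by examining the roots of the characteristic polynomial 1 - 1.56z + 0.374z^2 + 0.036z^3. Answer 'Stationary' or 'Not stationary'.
\text{Not stationary}

The AR(p) characteristic polynomial is P(z) = 1 - 1.56z + 0.374z^2 + 0.036z^3.
Stationarity requires all roots to lie outside the unit circle, i.e. |z| > 1 for every root.
Degree 3: look for a simple real root z0 first, then factor out (1 - z/z0) and solve the remaining quadratic.
Testing z0 = 2.5: P(2.5) = 1 + (-1.56)(2.5) + (0.374)(2.5)^2 + (0.036)(2.5)^3
  = 1 + (-3.9) + (2.3375) + (0.5625) = 0.  So z_0 = 2.5 is a root, |z_0| = 2.5.
Divide out the factor (1 - 0.4 z) = (1 - z/z0) (since 1/z0 = 0.4):
  P(z) = (1 - 0.4 z)(1 + (-1.16) z + (-0.09) z^2)
  [check: z-coef -1.16 - (0.4) = -1.56; z^2-coef -0.09 - (0.4)(-1.16) = 0.374; z^3-coef -(0.4)(-0.09) = 0.036.]
Remaining roots from the quadratic factor 1 + (-1.16) z + (-0.09) z^2:
  Set 1 + (-1.16) z + (-0.09) z^2 = 0, i.e. a z^2 + b z + c = 0 with a = -0.09, b = -1.16, c = 1.
  Discriminant D = b^2 - 4ac = (-1.16)^2 - 4*(-0.09)*1 = 1.3456 - (-0.36) = 1.7056.
  D >= 0, so the roots are real: z = (-b +/- sqrt(D)) / (2a) = (1.16 +/- 1.305986) / (-0.18).
    z_1 = (1.16 + 1.305986) / (-0.18) = -13.6999,   |z_1| = 13.6999.
    z_2 = (1.16 - 1.305986) / (-0.18) = 0.811,   |z_2| = 0.811.
Moduli of all roots: 2.5000, 13.6999, 0.8110.
All moduli strictly greater than 1? No.
Verdict: Not stationary.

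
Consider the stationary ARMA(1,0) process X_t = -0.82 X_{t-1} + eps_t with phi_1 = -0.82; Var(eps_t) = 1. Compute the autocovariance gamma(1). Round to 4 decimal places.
\gamma(1) = -2.5031

Multiply the model equation by X_{t-k} and take expectations. With theta_0 = psi_0 = 1 and psi_j the MA(infinity) weights, this gives
  gamma(k) - sum_i phi_i gamma(k-i) = c_k,
  c_k = sigma^2 * sum_{j=k..q} theta_j psi_{j-k}   (c_k = 0 for k > q),
using gamma(-m) = gamma(m).
Pure AR (q = 0): c_0 = sigma^2 = 1, c_k = 0 for k >= 1.
Equations for k = 0 and k = 1 (AR order 1):
  gamma(0) = phi_1 gamma(1) + c_0
  gamma(1) = phi_1 gamma(0) + c_1
Substituting the second into the first: gamma(0) (1 - phi_1^2) = c_0 + phi_1 c_1, so
  gamma(0) = c_0 / (1 - phi_1^2) = 1 / (1 - (-0.82)^2) = 1 / 0.3276 = 3.052503.
  gamma(1) = phi_1 gamma(0) = (-0.82)(3.052503) = -2.503053.
Therefore gamma(1) = -2.5031 (to 4 decimal places).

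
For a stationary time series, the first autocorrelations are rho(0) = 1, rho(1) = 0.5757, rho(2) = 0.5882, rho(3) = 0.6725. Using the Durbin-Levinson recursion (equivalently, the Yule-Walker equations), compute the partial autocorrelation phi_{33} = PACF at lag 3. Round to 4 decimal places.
\phi_{33} = 0.4260

The PACF at lag k is phi_{kk}, the last component of the solution
to the Yule-Walker system G_k phi = r_k where
  (G_k)_{ij} = rho(|i - j|), (r_k)_i = rho(i), i,j = 1..k.
Equivalently, Durbin-Levinson gives phi_{kk} iteratively:
  phi_{11} = rho(1)
  phi_{kk} = [rho(k) - sum_{j=1..k-1} phi_{k-1,j} rho(k-j)]
            / [1 - sum_{j=1..k-1} phi_{k-1,j} rho(j)],
  phi_{k,j} = phi_{k-1,j} - phi_{kk} phi_{k-1,k-j},  j = 1..k-1.
Step k = 1:
  phi_11 = rho(1) = 0.5757.
Step k = 2:
  phi_22 = [rho(2) - phi_11 rho(1)] / [1 - phi_11 rho(1)] = [0.5882 - (0.5757)(0.5757)] / [1 - (0.5757)(0.5757)]
         = 0.25676951 / 0.66856951 = 0.384058.
  Update: phi_21 = phi_11 - phi_22 phi_11 = 0.5757 - (0.384058)(0.5757) = 0.354598.
Step k = 3:
  phi_33 = [rho(3) - phi_21 rho(2) - phi_22 rho(1)] / [1 - phi_21 rho(1) - phi_22 rho(2)]
    numerator   = 0.6725 - (0.354598)(0.5882) - (0.384058)(0.5757) = 0.24282336
    denominator = 1 - (0.354598)(0.5757) - (0.384058)(0.5882) = 0.56995511
  phi_33 = 0.24282336 / 0.56995511 = 0.426.
Therefore phi_{33} = 0.4260.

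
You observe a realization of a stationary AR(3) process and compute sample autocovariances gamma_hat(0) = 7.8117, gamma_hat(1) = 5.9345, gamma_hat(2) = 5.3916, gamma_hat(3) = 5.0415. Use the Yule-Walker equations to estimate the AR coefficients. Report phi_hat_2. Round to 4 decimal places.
\hat\phi_{2} = 0.1850

The Yule-Walker equations for an AR(p) process read, in matrix form,
  Gamma_p phi = r_p,   with   (Gamma_p)_{ij} = gamma(|i - j|),
                       (r_p)_i = gamma(i),   i,j = 1..p.
Substitute the sample gammas (Toeplitz matrix and right-hand side of size 3):
  Gamma_p = [[7.8117, 5.9345, 5.3916], [5.9345, 7.8117, 5.9345], [5.3916, 5.9345, 7.8117]]
  r_p     = [5.9345, 5.3916, 5.0415]
Written out (R1..R3):
  (R1) 7.8117 phi_1 + 5.9345 phi_2 + 5.3916 phi_3 = 5.9345
  (R2) 5.9345 phi_1 + 7.8117 phi_2 + 5.9345 phi_3 = 5.3916
  (R3) 5.3916 phi_1 + 5.9345 phi_2 + 7.8117 phi_3 = 5.0415
Gaussian elimination:
  R2 <- R2 - (5.9345/7.8117) R1 = R2 - (0.759694) R1:  3.303297 phi_2 + 1.838535 phi_3 = 0.883197
  R3 <- R3 - (5.3916/7.8117) R1 = R3 - (0.690195) R1:  1.838535 phi_2 + 4.090442 phi_3 = 0.945535
  R3 <- R3 - (1.838535/3.303297) R2 = R3 - (0.556576) R2:  3.067158 phi_3 = 0.453969
Back-substitution:
  phi_hat_3 = 0.453969 / 3.067158 = 0.14801
  phi_hat_2 = (0.883197 - (1.838535)(0.14801)) / 3.303297 = 0.18499
  phi_hat_1 = (5.9345 - (5.9345)(0.18499) - (5.3916)(0.14801)) / 7.8117 = 0.517003
So phi_hat = [0.5170, 0.1850, 0.1480].
Therefore phi_hat_2 = 0.1850.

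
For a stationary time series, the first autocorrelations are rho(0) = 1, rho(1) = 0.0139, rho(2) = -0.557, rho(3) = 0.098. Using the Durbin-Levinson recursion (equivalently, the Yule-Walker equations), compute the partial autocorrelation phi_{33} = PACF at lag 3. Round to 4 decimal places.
\phi_{33} = 0.1709

The PACF at lag k is phi_{kk}, the last component of the solution
to the Yule-Walker system G_k phi = r_k where
  (G_k)_{ij} = rho(|i - j|), (r_k)_i = rho(i), i,j = 1..k.
Equivalently, Durbin-Levinson gives phi_{kk} iteratively:
  phi_{11} = rho(1)
  phi_{kk} = [rho(k) - sum_{j=1..k-1} phi_{k-1,j} rho(k-j)]
            / [1 - sum_{j=1..k-1} phi_{k-1,j} rho(j)],
  phi_{k,j} = phi_{k-1,j} - phi_{kk} phi_{k-1,k-j},  j = 1..k-1.
Step k = 1:
  phi_11 = rho(1) = 0.0139.
Step k = 2:
  phi_22 = [rho(2) - phi_11 rho(1)] / [1 - phi_11 rho(1)] = [-0.557 - (0.0139)(0.0139)] / [1 - (0.0139)(0.0139)]
         = -0.55719321 / 0.99980679 = -0.557301.
  Update: phi_21 = phi_11 - phi_22 phi_11 = 0.0139 - (-0.557301)(0.0139) = 0.021646.
Step k = 3:
  phi_33 = [rho(3) - phi_21 rho(2) - phi_22 rho(1)] / [1 - phi_21 rho(1) - phi_22 rho(2)]
    numerator   = 0.098 - (0.021646)(-0.557) - (-0.557301)(0.0139) = 0.11780357
    denominator = 1 - (0.021646)(0.0139) - (-0.557301)(-0.557) = 0.68928252
  phi_33 = 0.11780357 / 0.68928252 = 0.1709.
Therefore phi_{33} = 0.1709.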